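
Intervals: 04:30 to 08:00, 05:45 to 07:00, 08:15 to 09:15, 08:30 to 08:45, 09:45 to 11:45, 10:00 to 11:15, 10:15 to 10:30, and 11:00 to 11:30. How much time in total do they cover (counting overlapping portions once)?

6 h 30 min

Merged: 04:30–08:00, 08:15–09:15, 09:45–11:45.
Lengths: 3 h 30 min + 1 h + 2 h = 6 h 30 min.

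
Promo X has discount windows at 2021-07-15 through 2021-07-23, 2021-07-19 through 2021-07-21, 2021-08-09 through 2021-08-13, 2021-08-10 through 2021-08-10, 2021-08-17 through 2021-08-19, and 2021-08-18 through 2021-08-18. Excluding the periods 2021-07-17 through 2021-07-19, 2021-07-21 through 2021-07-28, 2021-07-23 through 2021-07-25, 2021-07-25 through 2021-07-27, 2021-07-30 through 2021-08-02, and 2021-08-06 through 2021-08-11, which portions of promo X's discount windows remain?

2021-07-15 through 2021-07-16, 2021-07-20 through 2021-07-20, 2021-08-12 through 2021-08-13, 2021-08-17 through 2021-08-19

First set merges to 2021-07-15 through 2021-07-23, 2021-08-09 through 2021-08-13, 2021-08-17 through 2021-08-19.
Second set merges to 2021-07-17 through 2021-07-19, 2021-07-21 through 2021-07-28, 2021-07-30 through 2021-08-02, 2021-08-06 through 2021-08-11.
2021-07-15 through 2021-07-23 minus B → 2021-07-15 through 2021-07-16, 2021-07-20 through 2021-07-20.
2021-08-09 through 2021-08-13 minus B → 2021-08-12 through 2021-08-13.
2021-08-17 through 2021-08-19: no B overlap → unchanged.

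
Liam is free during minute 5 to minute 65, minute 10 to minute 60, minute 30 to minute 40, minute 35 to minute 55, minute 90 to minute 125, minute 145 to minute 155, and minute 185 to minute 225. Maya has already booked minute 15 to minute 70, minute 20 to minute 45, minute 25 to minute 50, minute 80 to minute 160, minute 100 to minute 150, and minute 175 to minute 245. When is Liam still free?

A, merged: minute 5 to minute 65, minute 90 to minute 125, minute 145 to minute 155, minute 185 to minute 225.
B, merged: minute 15 to minute 70, minute 80 to minute 160, minute 175 to minute 245.
minute 5 to minute 65 with B removed leaves minute 5 to minute 15.
minute 90 to minute 125 lies entirely inside B → drops out.
minute 145 to minute 155 lies entirely inside B → drops out.
minute 185 to minute 225 lies entirely inside B → drops out.

minute 5 to minute 15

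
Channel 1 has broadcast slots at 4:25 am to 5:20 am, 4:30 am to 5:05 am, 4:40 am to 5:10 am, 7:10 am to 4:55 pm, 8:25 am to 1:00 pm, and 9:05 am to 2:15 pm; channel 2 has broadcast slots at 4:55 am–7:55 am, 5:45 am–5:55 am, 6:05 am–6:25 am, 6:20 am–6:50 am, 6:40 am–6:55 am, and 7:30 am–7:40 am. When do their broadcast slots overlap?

First set merges to 4:25 am-5:20 am, 7:10 am-4:55 pm.
Second set merges to 4:55 am-7:55 am.
4:25 am-5:20 am overlaps B on 4:55 am-5:20 am.
7:10 am-4:55 pm overlaps B on 7:10 am-7:55 am.

4:55 am-5:20 am, 7:10 am-7:55 am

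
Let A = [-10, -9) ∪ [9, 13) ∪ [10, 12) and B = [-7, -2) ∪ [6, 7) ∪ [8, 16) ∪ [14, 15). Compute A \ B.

A, merged: [-10, -9), [9, 13).
B, merged: [-7, -2), [6, 7), [8, 16).
[-10, -9): nothing removed.
[9, 13): entirely removed.

[-10, -9)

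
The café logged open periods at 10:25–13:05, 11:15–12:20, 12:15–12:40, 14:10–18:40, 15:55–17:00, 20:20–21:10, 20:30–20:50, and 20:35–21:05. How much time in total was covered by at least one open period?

8 h

Merged: 10:25–13:05, 14:10–18:40, 20:20–21:10.
Lengths: 2 h 40 min + 4 h 30 min + 50 min = 8 h.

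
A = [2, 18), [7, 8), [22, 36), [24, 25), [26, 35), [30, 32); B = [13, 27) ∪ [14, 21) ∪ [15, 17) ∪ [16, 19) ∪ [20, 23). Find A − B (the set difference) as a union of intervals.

A, merged: [2, 18), [22, 36).
B, merged: [13, 27).
[2, 18) minus B → [2, 13).
[22, 36) minus B → [27, 36).

[2, 13) ∪ [27, 36)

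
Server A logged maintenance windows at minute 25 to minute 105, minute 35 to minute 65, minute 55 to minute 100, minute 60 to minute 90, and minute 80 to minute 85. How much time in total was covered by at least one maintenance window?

80 minutes

Merged: minute 25 to minute 105.
Length: 80 minutes.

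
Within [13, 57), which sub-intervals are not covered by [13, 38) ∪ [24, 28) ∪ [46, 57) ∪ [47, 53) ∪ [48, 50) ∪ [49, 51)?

Covered (merged): [13, 38), [46, 57).
Complement within [13, 57): [38, 46).

[38, 46)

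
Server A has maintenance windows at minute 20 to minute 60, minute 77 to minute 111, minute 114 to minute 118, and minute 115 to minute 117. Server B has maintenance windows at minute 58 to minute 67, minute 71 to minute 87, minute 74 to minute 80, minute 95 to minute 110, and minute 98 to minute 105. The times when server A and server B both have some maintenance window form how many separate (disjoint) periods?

3

A, merged: minute 20 to minute 60, minute 77 to minute 111, minute 114 to minute 118.
B, merged: minute 58 to minute 67, minute 71 to minute 87, minute 95 to minute 110.
A ∩ B = minute 58 to minute 60, minute 77 to minute 87, minute 95 to minute 110.
That is 3 disjoint pieces.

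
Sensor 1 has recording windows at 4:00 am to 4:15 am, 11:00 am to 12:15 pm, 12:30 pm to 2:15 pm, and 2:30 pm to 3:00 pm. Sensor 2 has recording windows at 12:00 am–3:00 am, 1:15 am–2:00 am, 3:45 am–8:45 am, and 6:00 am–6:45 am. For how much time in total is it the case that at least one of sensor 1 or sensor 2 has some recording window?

Merge the second list: 12:00 am–3:00 am, 3:45 am–8:45 am.
A ∪ B = 12:00 am–3:00 am, 3:45 am–8:45 am, 11:00 am–12:15 pm, 12:30 pm–2:15 pm, 2:30 pm–3:00 pm.
Total: 3 h + 5 h + 1 h 15 min + 1 h 45 min + 30 min = 11 h 30 min.

11 h 30 min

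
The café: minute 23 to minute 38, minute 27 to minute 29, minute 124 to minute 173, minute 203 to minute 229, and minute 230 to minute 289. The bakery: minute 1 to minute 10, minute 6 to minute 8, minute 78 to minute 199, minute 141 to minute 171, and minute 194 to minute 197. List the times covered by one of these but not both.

minute 1 to minute 10, minute 23 to minute 38, minute 78 to minute 124, minute 173 to minute 199, minute 203 to minute 229, minute 230 to minute 289

First set merges to minute 23 to minute 38, minute 124 to minute 173, minute 203 to minute 229, minute 230 to minute 289.
Second set merges to minute 1 to minute 10, minute 78 to minute 199.
Only in the first: minute 23 to minute 38, minute 203 to minute 229, minute 230 to minute 289.
Only in the second: minute 1 to minute 10, minute 78 to minute 124, minute 173 to minute 199.
Together these are the periods covered by exactly one.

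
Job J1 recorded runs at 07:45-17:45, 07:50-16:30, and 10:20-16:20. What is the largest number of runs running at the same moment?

Walk the sorted start/end points keeping a running depth.
The depth first hits 3 at 10:20.

3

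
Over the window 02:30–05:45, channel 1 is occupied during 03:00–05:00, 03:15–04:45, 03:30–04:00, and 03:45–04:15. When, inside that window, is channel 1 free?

Covered (merged): 03:00-05:00.
Gaps within 02:30-05:45: 02:30-03:00, 05:00-05:45.

02:30-03:00, 05:00-05:45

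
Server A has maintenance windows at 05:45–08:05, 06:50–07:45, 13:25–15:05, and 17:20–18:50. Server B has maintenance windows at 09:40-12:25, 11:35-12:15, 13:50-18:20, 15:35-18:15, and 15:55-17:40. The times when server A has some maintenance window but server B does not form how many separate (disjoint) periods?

First set merges to 05:45–08:05, 13:25–15:05, 17:20–18:50.
Second set merges to 09:40–12:25, 13:50–18:20.
A \ B = 05:45–08:05, 13:25–13:50, 18:20–18:50.
That is 3 disjoint pieces.

3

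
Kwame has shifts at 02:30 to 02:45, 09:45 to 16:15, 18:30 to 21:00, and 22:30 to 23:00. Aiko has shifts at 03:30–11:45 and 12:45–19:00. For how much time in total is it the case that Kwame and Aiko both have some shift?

A ∩ B = 09:45–11:45, 12:45–16:15, 18:30–19:00.
Total: 2 h + 3 h 30 min + 30 min = 6 h.

6 h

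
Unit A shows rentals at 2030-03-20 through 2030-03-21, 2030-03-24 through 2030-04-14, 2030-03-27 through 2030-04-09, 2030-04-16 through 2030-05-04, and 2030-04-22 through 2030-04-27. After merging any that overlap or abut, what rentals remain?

2030-03-20 through 2030-03-21, 2030-03-24 through 2030-04-14, 2030-04-16 through 2030-05-04

2030-03-24 through 2030-04-14 is disjoint → start new block.
2030-03-27 through 2030-04-09 overlaps/touches 2030-03-24 through 2030-04-14 → extend to 2030-03-24 through 2030-04-14.
2030-04-16 through 2030-05-04 is disjoint → start new block.
2030-04-22 through 2030-04-27 overlaps/touches 2030-04-16 through 2030-05-04 → extend to 2030-04-16 through 2030-05-04.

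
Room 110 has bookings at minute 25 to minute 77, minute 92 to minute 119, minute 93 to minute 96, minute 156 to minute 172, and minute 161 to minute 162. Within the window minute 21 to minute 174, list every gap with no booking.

minute 21 to minute 25, minute 77 to minute 92, minute 119 to minute 156, minute 172 to minute 174

After merging, the occupied span is minute 25 to minute 77, minute 92 to minute 119, minute 156 to minute 172.
Complement within minute 21 to minute 174: minute 21 to minute 25, minute 77 to minute 92, minute 119 to minute 156, minute 172 to minute 174.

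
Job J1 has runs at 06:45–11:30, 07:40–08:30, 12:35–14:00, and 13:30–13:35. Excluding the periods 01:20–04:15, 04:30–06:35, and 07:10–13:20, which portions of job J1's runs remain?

A, merged: 06:45-11:30, 12:35-14:00.
06:45-11:30 with B removed leaves 06:45-07:10.
12:35-14:00 with B removed leaves 13:20-14:00.

06:45-07:10, 13:20-14:00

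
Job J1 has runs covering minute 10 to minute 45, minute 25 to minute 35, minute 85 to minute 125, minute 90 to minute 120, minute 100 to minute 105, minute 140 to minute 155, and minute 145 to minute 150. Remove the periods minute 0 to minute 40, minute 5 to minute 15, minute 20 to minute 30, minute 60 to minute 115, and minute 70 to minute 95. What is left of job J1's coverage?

Merge the first list: minute 10 to minute 45, minute 85 to minute 125, minute 140 to minute 155.
Merge the second list: minute 0 to minute 40, minute 60 to minute 115.
minute 10 to minute 45 minus B → minute 40 to minute 45.
minute 85 to minute 125 minus B → minute 115 to minute 125.
minute 140 to minute 155: no B overlap → unchanged.

minute 40 to minute 45, minute 115 to minute 125, minute 140 to minute 155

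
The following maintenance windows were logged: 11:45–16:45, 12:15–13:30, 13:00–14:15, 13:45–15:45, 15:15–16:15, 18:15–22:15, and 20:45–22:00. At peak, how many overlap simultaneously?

At 13:00, 3 of the intervals are simultaneously active.
No point has more.

3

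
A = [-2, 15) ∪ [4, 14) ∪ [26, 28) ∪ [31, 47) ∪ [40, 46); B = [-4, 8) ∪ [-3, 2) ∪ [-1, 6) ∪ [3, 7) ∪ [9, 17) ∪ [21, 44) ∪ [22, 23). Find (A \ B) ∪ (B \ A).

[-4, -2) ∪ [8, 9) ∪ [15, 17) ∪ [21, 26) ∪ [28, 31) ∪ [44, 47)

First set merges to [-2, 15), [26, 28), [31, 47).
Second set merges to [-4, 8), [9, 17), [21, 44).
Only in the first: [8, 9), [44, 47).
Only in the second: [-4, -2), [15, 17), [21, 26), [28, 31).
Together these are the periods covered by exactly one.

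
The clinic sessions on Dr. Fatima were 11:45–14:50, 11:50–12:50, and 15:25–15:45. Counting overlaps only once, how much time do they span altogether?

Merged: 11:45–14:50, 15:25–15:45.
Lengths: 3 h 5 min + 20 min = 3 h 25 min.

3 h 25 min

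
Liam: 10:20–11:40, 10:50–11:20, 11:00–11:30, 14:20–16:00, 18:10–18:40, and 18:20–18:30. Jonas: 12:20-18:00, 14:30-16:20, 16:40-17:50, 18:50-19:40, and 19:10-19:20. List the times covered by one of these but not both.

10:20–11:40, 12:20–14:20, 16:00–18:00, 18:10–18:40, 18:50–19:40

A, merged: 10:20–11:40, 14:20–16:00, 18:10–18:40.
B, merged: 12:20–18:00, 18:50–19:40.
A \ B = 10:20–11:40, 18:10–18:40.
B \ A = 12:20–14:20, 16:00–18:00, 18:50–19:40.
Union of the two gives the symmetric difference.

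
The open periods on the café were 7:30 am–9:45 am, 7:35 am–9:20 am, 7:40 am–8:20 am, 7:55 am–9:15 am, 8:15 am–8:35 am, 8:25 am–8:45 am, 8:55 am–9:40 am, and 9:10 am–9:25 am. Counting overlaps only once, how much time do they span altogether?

Merged: 7:30 am-9:45 am.
Length: 2 h 15 min.

2 h 15 min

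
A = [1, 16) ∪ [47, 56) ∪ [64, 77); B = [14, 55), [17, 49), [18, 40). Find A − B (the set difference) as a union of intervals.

Merge the second list: [14, 55).
[1, 16) minus B → [1, 14).
[47, 56) minus B → [55, 56).
[64, 77): no B overlap → unchanged.

[1, 14) ∪ [55, 56) ∪ [64, 77)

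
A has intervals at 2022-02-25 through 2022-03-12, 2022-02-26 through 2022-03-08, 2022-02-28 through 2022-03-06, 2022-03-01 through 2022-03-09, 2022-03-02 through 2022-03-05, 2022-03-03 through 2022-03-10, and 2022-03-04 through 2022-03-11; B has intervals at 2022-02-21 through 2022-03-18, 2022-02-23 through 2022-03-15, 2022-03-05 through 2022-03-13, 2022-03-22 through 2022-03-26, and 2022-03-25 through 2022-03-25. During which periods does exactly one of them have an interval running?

First set merges to 2022-02-25 through 2022-03-12.
Second set merges to 2022-02-21 through 2022-03-18, 2022-03-22 through 2022-03-26.
Only in the first: none.
Only in the second: 2022-02-21 through 2022-02-24, 2022-03-13 through 2022-03-18, 2022-03-22 through 2022-03-26.
Together these are the periods covered by exactly one.

2022-02-21 through 2022-02-24, 2022-03-13 through 2022-03-18, 2022-03-22 through 2022-03-26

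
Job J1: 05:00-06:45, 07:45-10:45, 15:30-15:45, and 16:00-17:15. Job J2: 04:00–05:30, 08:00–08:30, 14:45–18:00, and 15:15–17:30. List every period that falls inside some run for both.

Merge the second list: 04:00-05:30, 08:00-08:30, 14:45-18:00.
05:00-06:45 overlaps B on 05:00-05:30.
07:45-10:45 overlaps B on 08:00-08:30.
15:30-15:45 overlaps B on 15:30-15:45.
16:00-17:15 overlaps B on 16:00-17:15.

05:00-05:30, 08:00-08:30, 15:30-15:45, 16:00-17:15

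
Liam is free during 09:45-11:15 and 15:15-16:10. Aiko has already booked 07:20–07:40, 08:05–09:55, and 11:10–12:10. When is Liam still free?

09:55–11:10, 15:15–16:10

09:45–11:15 minus B → 09:55–11:10.
15:15–16:10: no B overlap → unchanged.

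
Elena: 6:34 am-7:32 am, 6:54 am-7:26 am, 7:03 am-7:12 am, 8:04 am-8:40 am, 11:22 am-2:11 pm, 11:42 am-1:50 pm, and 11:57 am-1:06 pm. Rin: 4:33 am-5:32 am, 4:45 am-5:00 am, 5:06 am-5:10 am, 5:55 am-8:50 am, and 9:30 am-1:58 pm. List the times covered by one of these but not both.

A, merged: 6:34 am–7:32 am, 8:04 am–8:40 am, 11:22 am–2:11 pm.
B, merged: 4:33 am–5:32 am, 5:55 am–8:50 am, 9:30 am–1:58 pm.
Only in the first: 1:58 pm–2:11 pm.
Only in the second: 4:33 am–5:32 am, 5:55 am–6:34 am, 7:32 am–8:04 am, 8:40 am–8:50 am, 9:30 am–11:22 am.
Together these are the periods covered by exactly one.

4:33 am–5:32 am, 5:55 am–6:34 am, 7:32 am–8:04 am, 8:40 am–8:50 am, 9:30 am–11:22 am, 1:58 pm–2:11 pm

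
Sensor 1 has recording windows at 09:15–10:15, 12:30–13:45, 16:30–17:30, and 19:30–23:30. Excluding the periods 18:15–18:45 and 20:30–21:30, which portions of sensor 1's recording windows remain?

09:15–10:15, 12:30–13:45, 16:30–17:30, 19:30–20:30, 21:30–23:30

09:15–10:15 is untouched.
12:30–13:45 is untouched.
16:30–17:30 is untouched.
19:30–23:30 with B removed leaves 19:30–20:30, 21:30–23:30.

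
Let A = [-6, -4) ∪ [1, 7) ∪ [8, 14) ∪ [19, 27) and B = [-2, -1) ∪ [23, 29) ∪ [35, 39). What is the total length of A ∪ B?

A ∪ B = [-6, -4), [-2, -1), [1, 7), [8, 14), [19, 29), [35, 39).
Total: 2 + 1 + 6 + 6 + 10 + 4 = 29.

29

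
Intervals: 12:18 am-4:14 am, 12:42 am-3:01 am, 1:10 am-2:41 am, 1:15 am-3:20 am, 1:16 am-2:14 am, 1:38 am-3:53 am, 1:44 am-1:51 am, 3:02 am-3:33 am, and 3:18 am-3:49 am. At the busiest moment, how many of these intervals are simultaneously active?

7

Walk the sorted start/end points keeping a running depth.
The depth first hits 7 at 1:44 am.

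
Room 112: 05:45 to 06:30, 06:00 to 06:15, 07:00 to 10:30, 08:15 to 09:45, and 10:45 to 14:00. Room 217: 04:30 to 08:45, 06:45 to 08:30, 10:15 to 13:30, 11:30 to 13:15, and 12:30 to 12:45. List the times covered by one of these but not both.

Merge the first list: 05:45–06:30, 07:00–10:30, 10:45–14:00.
Merge the second list: 04:30–08:45, 10:15–13:30.
A but not B: 08:45–10:15, 13:30–14:00.
B but not A: 04:30–05:45, 06:30–07:00, 10:30–10:45.
Combining gives A △ B.

04:30–05:45, 06:30–07:00, 08:45–10:15, 10:30–10:45, 13:30–14:00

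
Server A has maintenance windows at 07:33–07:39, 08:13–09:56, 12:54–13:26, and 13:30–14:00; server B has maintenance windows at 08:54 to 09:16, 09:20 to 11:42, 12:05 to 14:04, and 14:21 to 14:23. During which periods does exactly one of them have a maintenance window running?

07:33–07:39, 08:13–08:54, 09:16–09:20, 09:56–11:42, 12:05–12:54, 13:26–13:30, 14:00–14:04, 14:21–14:23

A \ B = 07:33–07:39, 08:13–08:54, 09:16–09:20.
B \ A = 09:56–11:42, 12:05–12:54, 13:26–13:30, 14:00–14:04, 14:21–14:23.
Union of the two gives the symmetric difference.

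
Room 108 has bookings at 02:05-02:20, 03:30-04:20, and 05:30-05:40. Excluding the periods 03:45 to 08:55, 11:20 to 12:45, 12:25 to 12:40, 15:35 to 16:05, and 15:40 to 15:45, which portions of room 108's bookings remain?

02:05–02:20, 03:30–03:45

B, merged: 03:45–08:55, 11:20–12:45, 15:35–16:05.
02:05–02:20 is untouched.
03:30–04:20 with B removed leaves 03:30–03:45.
05:30–05:40 lies entirely inside B → drops out.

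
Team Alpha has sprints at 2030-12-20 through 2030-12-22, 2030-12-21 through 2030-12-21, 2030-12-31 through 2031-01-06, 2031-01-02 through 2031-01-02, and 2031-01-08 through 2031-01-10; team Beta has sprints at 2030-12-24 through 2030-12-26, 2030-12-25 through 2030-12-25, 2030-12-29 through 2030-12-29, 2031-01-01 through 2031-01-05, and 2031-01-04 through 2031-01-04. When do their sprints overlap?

2031-01-01 through 2031-01-05

First set merges to 2030-12-20 through 2030-12-22, 2030-12-31 through 2031-01-06, 2031-01-08 through 2031-01-10.
Second set merges to 2030-12-24 through 2030-12-26, 2030-12-29 through 2030-12-29, 2031-01-01 through 2031-01-05.
2030-12-20 through 2030-12-22 falls entirely outside B.
2030-12-31 through 2031-01-06 overlaps B on 2031-01-01 through 2031-01-05.
2031-01-08 through 2031-01-10 falls entirely outside B.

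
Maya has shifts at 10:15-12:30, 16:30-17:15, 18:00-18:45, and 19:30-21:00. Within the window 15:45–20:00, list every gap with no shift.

After merging, the occupied span is 10:15–12:30, 16:30–17:15, 18:00–18:45, 19:30–21:00.
Complement within 15:45–20:00: 15:45–16:30, 17:15–18:00, 18:45–19:30.

15:45–16:30, 17:15–18:00, 18:45–19:30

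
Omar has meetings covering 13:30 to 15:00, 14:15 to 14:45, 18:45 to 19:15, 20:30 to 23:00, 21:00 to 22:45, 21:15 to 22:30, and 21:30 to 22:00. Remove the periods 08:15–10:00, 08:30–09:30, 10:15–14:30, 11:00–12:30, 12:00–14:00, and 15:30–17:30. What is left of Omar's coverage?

14:30–15:00, 18:45–19:15, 20:30–23:00

First set merges to 13:30–15:00, 18:45–19:15, 20:30–23:00.
Second set merges to 08:15–10:00, 10:15–14:30, 15:30–17:30.
13:30–15:00 with B removed leaves 14:30–15:00.
18:45–19:15 is untouched.
20:30–23:00 is untouched.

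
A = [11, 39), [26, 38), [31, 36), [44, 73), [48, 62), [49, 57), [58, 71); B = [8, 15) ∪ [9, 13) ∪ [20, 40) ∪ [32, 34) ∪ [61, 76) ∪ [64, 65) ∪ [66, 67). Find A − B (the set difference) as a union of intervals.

[15, 20) ∪ [44, 61)

A, merged: [11, 39), [44, 73).
B, merged: [8, 15), [20, 40), [61, 76).
[11, 39) \ B = [15, 20).
[44, 73) \ B = [44, 61).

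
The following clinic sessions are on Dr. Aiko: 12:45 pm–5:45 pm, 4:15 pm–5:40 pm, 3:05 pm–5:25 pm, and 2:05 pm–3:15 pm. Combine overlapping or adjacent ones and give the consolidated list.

12:45 pm-5:45 pm

Sort by start: 12:45 pm-5:45 pm, 2:05 pm-3:15 pm, 3:05 pm-5:25 pm, 4:15 pm-5:40 pm.
2:05 pm-3:15 pm overlaps/touches 12:45 pm-5:45 pm → extend to 12:45 pm-5:45 pm.
3:05 pm-5:25 pm overlaps/touches 12:45 pm-5:45 pm → extend to 12:45 pm-5:45 pm.
4:15 pm-5:40 pm overlaps/touches 12:45 pm-5:45 pm → extend to 12:45 pm-5:45 pm.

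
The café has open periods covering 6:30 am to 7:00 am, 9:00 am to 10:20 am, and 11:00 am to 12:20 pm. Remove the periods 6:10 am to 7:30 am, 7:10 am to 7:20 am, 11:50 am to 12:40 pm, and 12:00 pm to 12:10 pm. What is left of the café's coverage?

Second set merges to 6:10 am–7:30 am, 11:50 am–12:40 pm.
6:30 am–7:00 am lies entirely inside B → drops out.
9:00 am–10:20 am is untouched.
11:00 am–12:20 pm with B removed leaves 11:00 am–11:50 am.

9:00 am–10:20 am, 11:00 am–11:50 am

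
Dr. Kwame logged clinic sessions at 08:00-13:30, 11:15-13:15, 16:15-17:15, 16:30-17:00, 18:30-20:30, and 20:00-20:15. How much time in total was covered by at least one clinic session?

8 h 30 min

Merged: 08:00–13:30, 16:15–17:15, 18:30–20:30.
Lengths: 5 h 30 min + 1 h + 2 h = 8 h 30 min.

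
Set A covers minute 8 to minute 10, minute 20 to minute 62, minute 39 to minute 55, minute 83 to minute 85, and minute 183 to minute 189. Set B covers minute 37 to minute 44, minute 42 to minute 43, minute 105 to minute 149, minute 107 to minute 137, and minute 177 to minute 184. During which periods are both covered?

minute 37 to minute 44, minute 183 to minute 184

First set merges to minute 8 to minute 10, minute 20 to minute 62, minute 83 to minute 85, minute 183 to minute 189.
Second set merges to minute 37 to minute 44, minute 105 to minute 149, minute 177 to minute 184.
minute 8 to minute 10 meets no B interval.
minute 20 to minute 62 ∩ B → minute 37 to minute 44.
minute 83 to minute 85 meets no B interval.
minute 183 to minute 189 ∩ B → minute 183 to minute 184.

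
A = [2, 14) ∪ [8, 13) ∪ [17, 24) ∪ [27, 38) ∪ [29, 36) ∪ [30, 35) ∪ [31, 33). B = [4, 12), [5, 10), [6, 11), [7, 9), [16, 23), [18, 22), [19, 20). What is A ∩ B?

[4, 12) ∪ [17, 23)

First set merges to [2, 14), [17, 24), [27, 38).
Second set merges to [4, 12), [16, 23).
[2, 14) meets the second set on [4, 12).
[17, 24) meets the second set on [17, 23).
[27, 38): no overlap with the second set.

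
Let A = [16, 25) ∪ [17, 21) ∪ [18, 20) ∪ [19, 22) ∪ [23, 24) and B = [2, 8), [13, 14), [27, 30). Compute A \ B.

[16, 25)

First set merges to [16, 25).
[16, 25): nothing removed.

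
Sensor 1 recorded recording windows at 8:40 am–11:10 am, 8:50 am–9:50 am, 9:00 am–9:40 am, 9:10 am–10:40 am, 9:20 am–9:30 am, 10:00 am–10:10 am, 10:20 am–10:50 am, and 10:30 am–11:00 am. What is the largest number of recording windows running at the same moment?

5

Sweep endpoints in order; track running count of active intervals.
Peak of 5 reached at 9:20 am.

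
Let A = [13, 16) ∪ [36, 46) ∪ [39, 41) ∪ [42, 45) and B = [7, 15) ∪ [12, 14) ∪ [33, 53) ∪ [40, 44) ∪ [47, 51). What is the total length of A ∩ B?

12

Merge the first list: [13, 16), [36, 46).
Merge the second list: [7, 15), [33, 53).
A ∩ B = [13, 15), [36, 46).
Total: 2 + 10 = 12.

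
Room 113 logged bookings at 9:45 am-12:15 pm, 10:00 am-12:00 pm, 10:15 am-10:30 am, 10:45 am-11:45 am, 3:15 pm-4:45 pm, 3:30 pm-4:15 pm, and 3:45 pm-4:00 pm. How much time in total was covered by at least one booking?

4 h

Merged: 9:45 am–12:15 pm, 3:15 pm–4:45 pm.
Lengths: 2 h 30 min + 1 h 30 min = 4 h.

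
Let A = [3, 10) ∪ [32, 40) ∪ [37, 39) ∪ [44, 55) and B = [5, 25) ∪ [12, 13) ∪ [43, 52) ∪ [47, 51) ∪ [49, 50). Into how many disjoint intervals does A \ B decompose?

First set merges to [3, 10), [32, 40), [44, 55).
Second set merges to [5, 25), [43, 52).
A \ B = [3, 5), [32, 40), [52, 55).
That is 3 disjoint pieces.

3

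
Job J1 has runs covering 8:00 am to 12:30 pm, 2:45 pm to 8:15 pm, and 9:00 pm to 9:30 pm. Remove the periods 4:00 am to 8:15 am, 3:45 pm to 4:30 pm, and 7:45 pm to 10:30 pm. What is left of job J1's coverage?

8:00 am-12:30 pm with B removed leaves 8:15 am-12:30 pm.
2:45 pm-8:15 pm with B removed leaves 2:45 pm-3:45 pm, 4:30 pm-7:45 pm.
9:00 pm-9:30 pm lies entirely inside B → drops out.

8:15 am-12:30 pm, 2:45 pm-3:45 pm, 4:30 pm-7:45 pm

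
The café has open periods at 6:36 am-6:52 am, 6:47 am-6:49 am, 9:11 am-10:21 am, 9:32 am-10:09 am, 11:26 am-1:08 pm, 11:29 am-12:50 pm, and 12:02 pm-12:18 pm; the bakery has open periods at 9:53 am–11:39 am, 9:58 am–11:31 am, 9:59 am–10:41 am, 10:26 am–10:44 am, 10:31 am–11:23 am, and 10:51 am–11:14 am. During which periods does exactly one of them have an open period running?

6:36 am-6:52 am, 9:11 am-9:53 am, 10:21 am-11:26 am, 11:39 am-1:08 pm

A, merged: 6:36 am-6:52 am, 9:11 am-10:21 am, 11:26 am-1:08 pm.
B, merged: 9:53 am-11:39 am.
Only in the first: 6:36 am-6:52 am, 9:11 am-9:53 am, 11:39 am-1:08 pm.
Only in the second: 10:21 am-11:26 am.
Together these are the periods covered by exactly one.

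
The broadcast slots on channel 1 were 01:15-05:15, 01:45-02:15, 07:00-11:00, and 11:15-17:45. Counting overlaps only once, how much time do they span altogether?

Merged: 01:15–05:15, 07:00–11:00, 11:15–17:45.
Lengths: 4 h + 4 h + 6 h 30 min = 14 h 30 min.

14 h 30 min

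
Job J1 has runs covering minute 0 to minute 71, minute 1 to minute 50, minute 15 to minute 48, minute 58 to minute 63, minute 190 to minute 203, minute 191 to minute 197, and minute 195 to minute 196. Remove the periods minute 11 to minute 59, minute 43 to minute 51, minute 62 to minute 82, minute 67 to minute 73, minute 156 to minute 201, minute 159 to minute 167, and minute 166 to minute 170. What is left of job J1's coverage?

A, merged: minute 0 to minute 71, minute 190 to minute 203.
B, merged: minute 11 to minute 59, minute 62 to minute 82, minute 156 to minute 201.
minute 0 to minute 71 with B removed leaves minute 0 to minute 11, minute 59 to minute 62.
minute 190 to minute 203 with B removed leaves minute 201 to minute 203.

minute 0 to minute 11, minute 59 to minute 62, minute 201 to minute 203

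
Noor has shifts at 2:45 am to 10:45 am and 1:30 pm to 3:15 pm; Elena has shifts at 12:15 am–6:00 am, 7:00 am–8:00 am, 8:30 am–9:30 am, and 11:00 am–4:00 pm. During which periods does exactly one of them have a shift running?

A \ B = 6:00 am-7:00 am, 8:00 am-8:30 am, 9:30 am-10:45 am.
B \ A = 12:15 am-2:45 am, 11:00 am-1:30 pm, 3:15 pm-4:00 pm.
Union of the two gives the symmetric difference.

12:15 am-2:45 am, 6:00 am-7:00 am, 8:00 am-8:30 am, 9:30 am-10:45 am, 11:00 am-1:30 pm, 3:15 pm-4:00 pm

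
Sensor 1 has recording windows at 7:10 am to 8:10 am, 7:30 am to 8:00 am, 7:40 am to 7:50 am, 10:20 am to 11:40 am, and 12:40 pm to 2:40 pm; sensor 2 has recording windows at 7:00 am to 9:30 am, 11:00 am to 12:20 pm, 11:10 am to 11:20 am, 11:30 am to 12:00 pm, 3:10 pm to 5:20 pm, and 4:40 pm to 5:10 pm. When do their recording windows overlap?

A, merged: 7:10 am–8:10 am, 10:20 am–11:40 am, 12:40 pm–2:40 pm.
B, merged: 7:00 am–9:30 am, 11:00 am–12:20 pm, 3:10 pm–5:20 pm.
7:10 am–8:10 am overlaps B on 7:10 am–8:10 am.
10:20 am–11:40 am overlaps B on 11:00 am–11:40 am.
12:40 pm–2:40 pm falls entirely outside B.

7:10 am–8:10 am, 11:00 am–11:40 am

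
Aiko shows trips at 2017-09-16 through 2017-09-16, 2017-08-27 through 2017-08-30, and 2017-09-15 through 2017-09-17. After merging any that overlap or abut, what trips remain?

Sort by start: 2017-08-27 through 2017-08-30, 2017-09-15 through 2017-09-17, 2017-09-16 through 2017-09-16.
2017-09-15 through 2017-09-17 is disjoint → start new block.
2017-09-16 through 2017-09-16 overlaps/touches 2017-09-15 through 2017-09-17 → extend to 2017-09-15 through 2017-09-17.

2017-08-27 through 2017-08-30, 2017-09-15 through 2017-09-17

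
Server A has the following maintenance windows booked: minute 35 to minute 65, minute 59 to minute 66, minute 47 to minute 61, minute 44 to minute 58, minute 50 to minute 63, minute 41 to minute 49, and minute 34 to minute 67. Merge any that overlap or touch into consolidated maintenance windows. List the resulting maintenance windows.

minute 34 to minute 67

Sort by start: minute 34 to minute 67, minute 35 to minute 65, minute 41 to minute 49, minute 44 to minute 58, minute 47 to minute 61, minute 50 to minute 63, minute 59 to minute 66.
minute 35 to minute 65 overlaps/touches minute 34 to minute 67 → extend to minute 34 to minute 67.
minute 41 to minute 49 overlaps/touches minute 34 to minute 67 → extend to minute 34 to minute 67.
minute 44 to minute 58 overlaps/touches minute 34 to minute 67 → extend to minute 34 to minute 67.
minute 47 to minute 61 overlaps/touches minute 34 to minute 67 → extend to minute 34 to minute 67.
minute 50 to minute 63 overlaps/touches minute 34 to minute 67 → extend to minute 34 to minute 67.
minute 59 to minute 66 overlaps/touches minute 34 to minute 67 → extend to minute 34 to minute 67.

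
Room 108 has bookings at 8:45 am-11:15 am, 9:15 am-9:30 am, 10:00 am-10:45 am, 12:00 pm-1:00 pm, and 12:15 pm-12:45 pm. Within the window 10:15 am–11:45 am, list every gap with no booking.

11:15 am–11:45 am

The merged coverage is 8:45 am–11:15 am, 12:00 pm–1:00 pm.
Uncovered inside 10:15 am–11:45 am: 11:15 am–11:45 am.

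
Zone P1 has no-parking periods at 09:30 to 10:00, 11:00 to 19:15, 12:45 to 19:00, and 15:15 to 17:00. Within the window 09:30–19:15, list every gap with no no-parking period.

10:00–11:00

After merging, the occupied span is 09:30–10:00, 11:00–19:15.
Gaps within 09:30–19:15: 10:00–11:00.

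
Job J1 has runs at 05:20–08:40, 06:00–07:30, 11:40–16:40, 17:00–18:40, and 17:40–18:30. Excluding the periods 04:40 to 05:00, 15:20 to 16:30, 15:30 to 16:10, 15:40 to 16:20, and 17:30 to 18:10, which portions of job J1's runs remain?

05:20–08:40, 11:40–15:20, 16:30–16:40, 17:00–17:30, 18:10–18:40

A, merged: 05:20–08:40, 11:40–16:40, 17:00–18:40.
B, merged: 04:40–05:00, 15:20–16:30, 17:30–18:10.
05:20–08:40 is untouched.
11:40–16:40 with B removed leaves 11:40–15:20, 16:30–16:40.
17:00–18:40 with B removed leaves 17:00–17:30, 18:10–18:40.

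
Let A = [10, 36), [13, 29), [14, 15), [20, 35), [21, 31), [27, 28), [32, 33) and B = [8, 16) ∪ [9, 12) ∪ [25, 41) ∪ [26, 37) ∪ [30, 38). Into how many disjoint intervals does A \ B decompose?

1

A, merged: [10, 36).
B, merged: [8, 16), [25, 41).
A \ B = [16, 25).
That is 1 disjoint piece.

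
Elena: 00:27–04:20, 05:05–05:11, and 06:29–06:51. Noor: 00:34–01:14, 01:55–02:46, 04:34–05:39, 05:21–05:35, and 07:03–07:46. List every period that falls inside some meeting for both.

B, merged: 00:34-01:14, 01:55-02:46, 04:34-05:39, 07:03-07:46.
00:27-04:20 ∩ B → 00:34-01:14, 01:55-02:46.
05:05-05:11 ∩ B → 05:05-05:11.
06:29-06:51 meets no B interval.

00:34-01:14, 01:55-02:46, 05:05-05:11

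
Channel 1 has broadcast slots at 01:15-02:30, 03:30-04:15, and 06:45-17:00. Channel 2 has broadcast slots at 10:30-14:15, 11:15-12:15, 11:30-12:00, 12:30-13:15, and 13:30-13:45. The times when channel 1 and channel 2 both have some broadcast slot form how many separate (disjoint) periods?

Second set merges to 10:30–14:15.
A ∩ B = 10:30–14:15.
That is 1 disjoint piece.

1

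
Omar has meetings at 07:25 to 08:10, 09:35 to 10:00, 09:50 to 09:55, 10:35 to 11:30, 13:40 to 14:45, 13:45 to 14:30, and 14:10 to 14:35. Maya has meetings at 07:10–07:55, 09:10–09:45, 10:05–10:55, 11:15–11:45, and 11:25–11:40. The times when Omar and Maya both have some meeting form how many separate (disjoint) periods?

Merge the first list: 07:25–08:10, 09:35–10:00, 10:35–11:30, 13:40–14:45.
Merge the second list: 07:10–07:55, 09:10–09:45, 10:05–10:55, 11:15–11:45.
A ∩ B = 07:25–07:55, 09:35–09:45, 10:35–10:55, 11:15–11:30.
That is 4 disjoint pieces.

4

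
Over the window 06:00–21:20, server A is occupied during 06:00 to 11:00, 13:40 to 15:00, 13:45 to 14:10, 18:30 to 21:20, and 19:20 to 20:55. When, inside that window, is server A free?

11:00–13:40, 15:00–18:30

Covered (merged): 06:00–11:00, 13:40–15:00, 18:30–21:20.
Uncovered inside 06:00–21:20: 11:00–13:40, 15:00–18:30.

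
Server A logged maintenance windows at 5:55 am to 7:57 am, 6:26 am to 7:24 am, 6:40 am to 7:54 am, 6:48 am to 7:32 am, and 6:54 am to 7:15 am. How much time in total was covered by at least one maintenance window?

2 h 2 min

Merged: 5:55 am–7:57 am.
Length: 2 h 2 min.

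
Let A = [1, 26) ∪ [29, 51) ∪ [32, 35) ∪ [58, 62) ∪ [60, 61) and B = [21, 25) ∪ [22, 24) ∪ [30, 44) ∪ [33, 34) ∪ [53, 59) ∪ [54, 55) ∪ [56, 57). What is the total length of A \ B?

32

Merge the first list: [1, 26), [29, 51), [58, 62).
Merge the second list: [21, 25), [30, 44), [53, 59).
A \ B = [1, 21), [25, 26), [29, 30), [44, 51), [59, 62).
Total: 20 + 1 + 1 + 7 + 3 = 32.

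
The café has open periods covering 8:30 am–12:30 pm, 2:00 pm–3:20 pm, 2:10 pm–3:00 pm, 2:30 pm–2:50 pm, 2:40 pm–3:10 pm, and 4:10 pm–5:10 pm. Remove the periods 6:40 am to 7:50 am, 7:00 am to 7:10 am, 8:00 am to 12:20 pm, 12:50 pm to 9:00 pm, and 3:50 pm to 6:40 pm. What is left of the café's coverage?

12:20 pm-12:30 pm

A, merged: 8:30 am-12:30 pm, 2:00 pm-3:20 pm, 4:10 pm-5:10 pm.
B, merged: 6:40 am-7:50 am, 8:00 am-12:20 pm, 12:50 pm-9:00 pm.
8:30 am-12:30 pm \ B = 12:20 pm-12:30 pm.
2:00 pm-3:20 pm: entirely removed.
4:10 pm-5:10 pm: entirely removed.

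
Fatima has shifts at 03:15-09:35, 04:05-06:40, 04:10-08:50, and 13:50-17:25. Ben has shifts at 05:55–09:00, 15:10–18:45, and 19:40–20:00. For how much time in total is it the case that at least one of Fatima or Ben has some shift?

11 h 35 min

Merge the first list: 03:15–09:35, 13:50–17:25.
A ∪ B = 03:15–09:35, 13:50–18:45, 19:40–20:00.
Total: 6 h 20 min + 4 h 55 min + 20 min = 11 h 35 min.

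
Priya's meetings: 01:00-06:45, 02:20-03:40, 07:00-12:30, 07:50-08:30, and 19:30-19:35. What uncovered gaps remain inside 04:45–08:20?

After merging, the occupied span is 01:00-06:45, 07:00-12:30, 19:30-19:35.
Complement within 04:45-08:20: 06:45-07:00.

06:45-07:00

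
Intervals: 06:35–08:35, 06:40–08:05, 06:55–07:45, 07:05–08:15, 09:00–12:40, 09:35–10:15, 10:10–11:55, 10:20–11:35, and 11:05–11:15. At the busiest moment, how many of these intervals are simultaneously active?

At 07:05, 4 of the intervals are simultaneously active.
No point has more.

4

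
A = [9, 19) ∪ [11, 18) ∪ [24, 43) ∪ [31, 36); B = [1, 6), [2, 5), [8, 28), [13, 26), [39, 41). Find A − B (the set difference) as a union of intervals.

A, merged: [9, 19), [24, 43).
B, merged: [1, 6), [8, 28), [39, 41).
[9, 19): entirely removed.
[24, 43) \ B = [28, 39), [41, 43).

[28, 39) ∪ [41, 43)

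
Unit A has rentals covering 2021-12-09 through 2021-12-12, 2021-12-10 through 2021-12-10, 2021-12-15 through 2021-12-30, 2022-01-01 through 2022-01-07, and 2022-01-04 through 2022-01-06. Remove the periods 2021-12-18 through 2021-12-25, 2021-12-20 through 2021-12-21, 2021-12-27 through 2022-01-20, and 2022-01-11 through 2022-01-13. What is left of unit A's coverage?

A, merged: 2021-12-09 through 2021-12-12, 2021-12-15 through 2021-12-30, 2022-01-01 through 2022-01-07.
B, merged: 2021-12-18 through 2021-12-25, 2021-12-27 through 2022-01-20.
2021-12-09 through 2021-12-12: no B overlap → unchanged.
2021-12-15 through 2021-12-30 minus B → 2021-12-15 through 2021-12-17, 2021-12-26 through 2021-12-26.
2022-01-01 through 2022-01-07: fully covered by B → removed.

2021-12-09 through 2021-12-12, 2021-12-15 through 2021-12-17, 2021-12-26 through 2021-12-26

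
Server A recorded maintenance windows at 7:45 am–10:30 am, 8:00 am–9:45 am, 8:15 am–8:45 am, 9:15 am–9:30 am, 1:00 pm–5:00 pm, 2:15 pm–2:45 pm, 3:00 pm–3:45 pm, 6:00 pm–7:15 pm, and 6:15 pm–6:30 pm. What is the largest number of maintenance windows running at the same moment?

3

Walk the sorted start/end points keeping a running depth.
The depth first hits 3 at 8:15 am.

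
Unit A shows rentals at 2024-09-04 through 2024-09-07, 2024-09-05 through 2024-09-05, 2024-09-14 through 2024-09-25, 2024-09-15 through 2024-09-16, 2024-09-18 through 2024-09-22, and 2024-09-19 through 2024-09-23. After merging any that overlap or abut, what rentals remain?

2024-09-04 through 2024-09-07, 2024-09-14 through 2024-09-25

2024-09-05 through 2024-09-05 overlaps/touches 2024-09-04 through 2024-09-07 → extend to 2024-09-04 through 2024-09-07.
2024-09-14 through 2024-09-25 is disjoint → start new block.
2024-09-15 through 2024-09-16 overlaps/touches 2024-09-14 through 2024-09-25 → extend to 2024-09-14 through 2024-09-25.
2024-09-18 through 2024-09-22 overlaps/touches 2024-09-14 through 2024-09-25 → extend to 2024-09-14 through 2024-09-25.
2024-09-19 through 2024-09-23 overlaps/touches 2024-09-14 through 2024-09-25 → extend to 2024-09-14 through 2024-09-25.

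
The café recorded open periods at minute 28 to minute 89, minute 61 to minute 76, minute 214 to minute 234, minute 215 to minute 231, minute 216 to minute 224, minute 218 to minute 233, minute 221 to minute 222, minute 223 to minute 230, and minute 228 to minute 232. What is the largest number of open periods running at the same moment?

5

Sweep endpoints in order; track running count of active intervals.
Peak of 5 reached at minute 221.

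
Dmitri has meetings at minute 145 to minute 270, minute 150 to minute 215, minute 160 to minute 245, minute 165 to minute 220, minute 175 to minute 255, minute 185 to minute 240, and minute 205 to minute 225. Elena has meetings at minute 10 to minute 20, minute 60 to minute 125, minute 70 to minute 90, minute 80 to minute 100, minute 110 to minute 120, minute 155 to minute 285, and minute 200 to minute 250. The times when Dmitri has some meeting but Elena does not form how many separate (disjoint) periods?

Merge the first list: minute 145 to minute 270.
Merge the second list: minute 10 to minute 20, minute 60 to minute 125, minute 155 to minute 285.
A \ B = minute 145 to minute 155.
That is 1 disjoint piece.

1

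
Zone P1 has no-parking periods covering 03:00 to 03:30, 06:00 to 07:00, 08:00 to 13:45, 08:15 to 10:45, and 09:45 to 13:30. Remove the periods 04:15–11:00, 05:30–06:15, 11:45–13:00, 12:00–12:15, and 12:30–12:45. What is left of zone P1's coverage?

03:00-03:30, 11:00-11:45, 13:00-13:45

First set merges to 03:00-03:30, 06:00-07:00, 08:00-13:45.
Second set merges to 04:15-11:00, 11:45-13:00.
03:00-03:30: nothing removed.
06:00-07:00: entirely removed.
08:00-13:45 \ B = 11:00-11:45, 13:00-13:45.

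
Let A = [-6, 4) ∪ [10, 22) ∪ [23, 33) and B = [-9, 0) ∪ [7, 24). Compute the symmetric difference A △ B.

[-9, -6) ∪ [0, 4) ∪ [7, 10) ∪ [22, 23) ∪ [24, 33)

A \ B = [0, 4), [24, 33).
B \ A = [-9, -6), [7, 10), [22, 23).
Union of the two gives the symmetric difference.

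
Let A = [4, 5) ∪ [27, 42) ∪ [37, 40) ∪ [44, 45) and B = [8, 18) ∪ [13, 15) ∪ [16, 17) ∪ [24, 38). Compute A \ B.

First set merges to [4, 5), [27, 42), [44, 45).
Second set merges to [8, 18), [24, 38).
[4, 5): no B overlap → unchanged.
[27, 42) minus B → [38, 42).
[44, 45): no B overlap → unchanged.

[4, 5) ∪ [38, 42) ∪ [44, 45)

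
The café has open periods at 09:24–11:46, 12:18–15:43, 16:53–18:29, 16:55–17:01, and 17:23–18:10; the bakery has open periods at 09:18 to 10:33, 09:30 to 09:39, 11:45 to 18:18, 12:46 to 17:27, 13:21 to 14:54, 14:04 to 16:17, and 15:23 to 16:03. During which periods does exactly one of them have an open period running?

09:18–09:24, 10:33–11:45, 11:46–12:18, 15:43–16:53, 18:18–18:29

A, merged: 09:24–11:46, 12:18–15:43, 16:53–18:29.
B, merged: 09:18–10:33, 11:45–18:18.
A \ B = 10:33–11:45, 18:18–18:29.
B \ A = 09:18–09:24, 11:46–12:18, 15:43–16:53.
Union of the two gives the symmetric difference.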